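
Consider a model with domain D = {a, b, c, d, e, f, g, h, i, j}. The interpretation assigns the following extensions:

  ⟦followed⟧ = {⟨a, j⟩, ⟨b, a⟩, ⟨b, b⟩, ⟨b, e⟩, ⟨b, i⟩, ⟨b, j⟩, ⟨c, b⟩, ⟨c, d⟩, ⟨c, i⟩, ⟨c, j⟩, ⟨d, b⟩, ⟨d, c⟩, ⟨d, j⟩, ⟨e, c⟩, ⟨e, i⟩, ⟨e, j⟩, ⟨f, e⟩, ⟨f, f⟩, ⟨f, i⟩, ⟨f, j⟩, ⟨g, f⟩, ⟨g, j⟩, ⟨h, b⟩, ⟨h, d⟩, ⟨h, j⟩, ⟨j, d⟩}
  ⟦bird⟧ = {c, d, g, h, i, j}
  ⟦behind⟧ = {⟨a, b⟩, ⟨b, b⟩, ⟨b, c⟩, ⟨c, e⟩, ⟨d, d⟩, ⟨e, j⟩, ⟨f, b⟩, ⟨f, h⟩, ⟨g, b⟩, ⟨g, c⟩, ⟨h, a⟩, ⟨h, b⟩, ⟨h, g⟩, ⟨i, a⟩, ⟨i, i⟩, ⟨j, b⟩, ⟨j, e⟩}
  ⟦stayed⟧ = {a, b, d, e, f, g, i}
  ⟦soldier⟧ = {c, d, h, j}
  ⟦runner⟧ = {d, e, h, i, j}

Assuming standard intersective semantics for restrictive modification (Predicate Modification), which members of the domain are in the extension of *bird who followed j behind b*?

{g, h}

⟦who followed j⟧ = {x : ⟨x, j⟩ ∈ ⟦followed⟧} = {a, b, c, d, e, f, g, h}
⟦behind b⟧ = {x : ⟨x, b⟩ ∈ ⟦behind⟧} = {a, b, f, g, h, j}
⟦bird⟧ = {c, d, g, h, i, j}
… ∩ ⟦who followed j⟧ = {c, d, g, h, i, j} ∩ {a, b, c, d, e, f, g, h} = {c, d, g, h}
… ∩ ⟦behind b⟧ = {c, d, g, h} ∩ {a, b, f, g, h, j} = {g, h}
So ⟦bird who followed j behind b⟧ = {g, h}.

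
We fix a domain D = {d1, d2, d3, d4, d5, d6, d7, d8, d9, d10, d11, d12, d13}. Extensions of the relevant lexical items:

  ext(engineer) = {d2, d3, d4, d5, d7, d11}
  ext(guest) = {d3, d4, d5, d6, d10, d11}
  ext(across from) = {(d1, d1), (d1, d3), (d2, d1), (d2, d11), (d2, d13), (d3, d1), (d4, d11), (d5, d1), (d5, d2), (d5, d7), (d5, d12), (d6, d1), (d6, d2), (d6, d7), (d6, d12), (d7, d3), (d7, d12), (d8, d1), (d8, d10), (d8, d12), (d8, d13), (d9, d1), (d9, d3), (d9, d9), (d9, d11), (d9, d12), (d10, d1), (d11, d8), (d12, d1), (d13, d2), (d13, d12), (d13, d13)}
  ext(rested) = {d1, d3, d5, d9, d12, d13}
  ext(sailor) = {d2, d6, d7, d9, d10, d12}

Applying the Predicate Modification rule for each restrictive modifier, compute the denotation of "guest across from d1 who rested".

⟦across from d1⟧ = {x : ⟨x, d1⟩ ∈ ⟦across from⟧} = {d1, d2, d3, d5, d6, d8, d9, d10, d12}
⟦who rested⟧ = ⟦rested⟧ = {d1, d3, d5, d9, d12, d13}
⟦guest⟧ = {d3, d4, d5, d6, d10, d11}
… ∩ ⟦across from d1⟧ = {d3, d4, d5, d6, d10, d11} ∩ {d1, d2, d3, d5, d6, d8, d9, d10, d12} = {d3, d5, d6, d10}
… ∩ ⟦who rested⟧ = {d3, d5, d6, d10} ∩ {d1, d3, d5, d9, d12, d13} = {d3, d5}
So ⟦guest across from d1 who rested⟧ = {d3, d5}.

{d3, d5}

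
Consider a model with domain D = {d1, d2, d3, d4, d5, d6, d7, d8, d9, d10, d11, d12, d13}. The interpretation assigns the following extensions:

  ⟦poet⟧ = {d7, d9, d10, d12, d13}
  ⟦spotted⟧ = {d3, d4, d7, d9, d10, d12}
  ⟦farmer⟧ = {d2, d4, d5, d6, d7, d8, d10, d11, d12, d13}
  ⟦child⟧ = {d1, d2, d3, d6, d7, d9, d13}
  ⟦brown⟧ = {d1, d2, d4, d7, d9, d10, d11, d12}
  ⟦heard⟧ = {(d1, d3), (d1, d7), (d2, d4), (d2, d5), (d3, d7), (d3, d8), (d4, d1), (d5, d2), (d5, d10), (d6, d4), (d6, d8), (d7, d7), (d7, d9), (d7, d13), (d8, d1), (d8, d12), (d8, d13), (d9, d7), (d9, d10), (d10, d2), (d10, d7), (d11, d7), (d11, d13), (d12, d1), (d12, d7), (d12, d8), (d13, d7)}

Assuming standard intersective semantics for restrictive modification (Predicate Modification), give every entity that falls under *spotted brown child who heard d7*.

{d7, d9}

⟦who heard d7⟧ = {x : ⟨x, d7⟩ ∈ ⟦heard⟧} = {d1, d3, d7, d9, d10, d11, d12, d13}
⟦child⟧ = {d1, d2, d3, d6, d7, d9, d13}
… ∩ ⟦who heard d7⟧ = {d1, d2, d3, d6, d7, d9, d13} ∩ {d1, d3, d7, d9, d10, d11, d12, d13} = {d1, d3, d7, d9, d13}
… ∩ ⟦spotted⟧ = {d1, d3, d7, d9, d13} ∩ {d3, d4, d7, d9, d10, d12} = {d3, d7, d9}
… ∩ ⟦brown⟧ = {d3, d7, d9} ∩ {d1, d2, d4, d7, d9, d10, d11, d12} = {d7, d9}
So ⟦spotted brown child who heard d7⟧ = {d7, d9}.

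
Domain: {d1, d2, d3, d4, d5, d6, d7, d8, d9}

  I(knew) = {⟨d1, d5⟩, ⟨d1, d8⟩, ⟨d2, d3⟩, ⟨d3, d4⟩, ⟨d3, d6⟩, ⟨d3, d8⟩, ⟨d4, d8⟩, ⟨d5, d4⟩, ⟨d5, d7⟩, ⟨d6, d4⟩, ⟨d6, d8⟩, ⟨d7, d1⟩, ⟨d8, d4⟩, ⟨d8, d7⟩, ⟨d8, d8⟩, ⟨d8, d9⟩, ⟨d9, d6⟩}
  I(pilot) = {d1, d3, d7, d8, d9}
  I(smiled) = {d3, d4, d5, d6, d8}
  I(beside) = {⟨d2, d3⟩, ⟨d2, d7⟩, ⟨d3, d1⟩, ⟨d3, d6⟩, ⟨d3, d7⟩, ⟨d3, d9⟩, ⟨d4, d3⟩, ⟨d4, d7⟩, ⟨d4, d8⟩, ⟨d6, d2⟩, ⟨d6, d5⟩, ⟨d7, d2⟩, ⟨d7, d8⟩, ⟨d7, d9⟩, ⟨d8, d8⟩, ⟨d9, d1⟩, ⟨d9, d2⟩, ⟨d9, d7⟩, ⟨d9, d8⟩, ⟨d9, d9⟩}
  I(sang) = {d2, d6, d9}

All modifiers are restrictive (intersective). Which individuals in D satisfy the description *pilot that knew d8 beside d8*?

⟦that knew d8⟧ = {x : ⟨x, d8⟩ ∈ ⟦knew⟧} = {d1, d3, d4, d6, d8}
⟦beside d8⟧ = {x : ⟨x, d8⟩ ∈ ⟦beside⟧} = {d4, d7, d8, d9}
⟦pilot⟧ = {d1, d3, d7, d8, d9}
… ∩ ⟦that knew d8⟧ = {d1, d3, d7, d8, d9} ∩ {d1, d3, d4, d6, d8} = {d1, d3, d8}
… ∩ ⟦beside d8⟧ = {d1, d3, d8} ∩ {d4, d7, d8, d9} = {d8}
So ⟦pilot that knew d8 beside d8⟧ = {d8}.

{d8}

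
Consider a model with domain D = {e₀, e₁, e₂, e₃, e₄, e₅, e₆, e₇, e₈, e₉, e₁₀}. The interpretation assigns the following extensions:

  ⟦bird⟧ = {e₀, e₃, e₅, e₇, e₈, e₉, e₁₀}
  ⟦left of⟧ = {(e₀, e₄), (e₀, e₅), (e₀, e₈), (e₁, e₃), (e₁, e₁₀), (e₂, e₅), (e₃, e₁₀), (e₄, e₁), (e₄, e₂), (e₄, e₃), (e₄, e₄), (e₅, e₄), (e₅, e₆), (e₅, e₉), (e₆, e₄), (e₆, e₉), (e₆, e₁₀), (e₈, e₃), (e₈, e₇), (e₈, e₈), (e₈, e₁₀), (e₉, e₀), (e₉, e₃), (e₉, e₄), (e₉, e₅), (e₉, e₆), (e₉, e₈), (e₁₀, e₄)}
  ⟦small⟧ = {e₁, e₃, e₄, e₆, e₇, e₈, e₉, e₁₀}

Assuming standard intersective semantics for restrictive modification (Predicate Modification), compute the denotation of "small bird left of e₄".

{e₉, e₁₀}

⟦left of e₄⟧ = {x : ⟨x, e₄⟩ ∈ ⟦left of⟧} = {e₀, e₄, e₅, e₆, e₉, e₁₀}
⟦bird⟧ = {e₀, e₃, e₅, e₇, e₈, e₉, e₁₀}
… ∩ ⟦left of e₄⟧ = {e₀, e₃, e₅, e₇, e₈, e₉, e₁₀} ∩ {e₀, e₄, e₅, e₆, e₉, e₁₀} = {e₀, e₅, e₉, e₁₀}
… ∩ ⟦small⟧ = {e₀, e₅, e₉, e₁₀} ∩ {e₁, e₃, e₄, e₆, e₇, e₈, e₉, e₁₀} = {e₉, e₁₀}
So ⟦small bird left of e₄⟧ = {e₉, e₁₀}.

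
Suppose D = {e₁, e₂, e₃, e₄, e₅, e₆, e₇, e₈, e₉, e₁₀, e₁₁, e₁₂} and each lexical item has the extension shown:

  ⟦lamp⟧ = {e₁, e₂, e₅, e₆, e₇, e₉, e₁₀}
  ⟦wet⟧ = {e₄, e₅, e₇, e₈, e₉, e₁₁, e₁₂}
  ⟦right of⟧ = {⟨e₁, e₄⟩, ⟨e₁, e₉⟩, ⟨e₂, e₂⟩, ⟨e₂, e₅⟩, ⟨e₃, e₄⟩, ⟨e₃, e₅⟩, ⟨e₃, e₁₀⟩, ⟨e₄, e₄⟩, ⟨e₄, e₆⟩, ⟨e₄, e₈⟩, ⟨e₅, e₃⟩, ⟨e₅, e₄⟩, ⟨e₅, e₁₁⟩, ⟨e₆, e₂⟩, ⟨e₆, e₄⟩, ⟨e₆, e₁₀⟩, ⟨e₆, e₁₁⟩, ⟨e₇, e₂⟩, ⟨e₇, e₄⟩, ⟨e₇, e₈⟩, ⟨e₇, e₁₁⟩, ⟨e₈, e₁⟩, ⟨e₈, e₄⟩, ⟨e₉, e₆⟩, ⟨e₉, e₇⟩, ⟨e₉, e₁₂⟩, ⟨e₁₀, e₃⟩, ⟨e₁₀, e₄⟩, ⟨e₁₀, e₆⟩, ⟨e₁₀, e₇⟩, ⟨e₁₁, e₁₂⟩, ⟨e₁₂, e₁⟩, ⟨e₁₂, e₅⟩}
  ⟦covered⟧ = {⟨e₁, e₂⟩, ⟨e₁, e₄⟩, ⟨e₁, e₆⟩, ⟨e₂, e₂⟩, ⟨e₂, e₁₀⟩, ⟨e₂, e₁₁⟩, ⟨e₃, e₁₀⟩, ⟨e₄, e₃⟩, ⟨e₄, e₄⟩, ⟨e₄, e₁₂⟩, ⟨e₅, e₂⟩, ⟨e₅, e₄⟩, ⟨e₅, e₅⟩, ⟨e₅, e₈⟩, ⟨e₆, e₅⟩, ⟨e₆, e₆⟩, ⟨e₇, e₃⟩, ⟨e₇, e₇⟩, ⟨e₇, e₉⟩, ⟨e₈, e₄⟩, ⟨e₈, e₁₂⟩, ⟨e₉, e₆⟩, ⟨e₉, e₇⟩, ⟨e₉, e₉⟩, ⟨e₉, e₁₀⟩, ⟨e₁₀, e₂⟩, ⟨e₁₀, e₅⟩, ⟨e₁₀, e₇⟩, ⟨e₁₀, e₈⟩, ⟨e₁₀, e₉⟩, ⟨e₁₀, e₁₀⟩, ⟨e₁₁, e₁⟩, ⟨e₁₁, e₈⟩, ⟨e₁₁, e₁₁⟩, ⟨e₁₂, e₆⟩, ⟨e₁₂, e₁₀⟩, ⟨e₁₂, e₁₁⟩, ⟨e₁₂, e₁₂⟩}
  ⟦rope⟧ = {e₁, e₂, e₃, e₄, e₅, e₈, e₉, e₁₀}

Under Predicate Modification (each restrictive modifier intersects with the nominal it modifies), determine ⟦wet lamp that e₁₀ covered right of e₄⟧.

{e₅, e₇}

⟦that e₁₀ covered⟧ = {x : ⟨e₁₀, x⟩ ∈ ⟦covered⟧} = {e₂, e₅, e₇, e₈, e₉, e₁₀}
⟦right of e₄⟧ = {x : ⟨x, e₄⟩ ∈ ⟦right of⟧} = {e₁, e₃, e₄, e₅, e₆, e₇, e₈, e₁₀}
⟦lamp⟧ = {e₁, e₂, e₅, e₆, e₇, e₉, e₁₀}
… ∩ ⟦that e₁₀ covered⟧ = {e₁, e₂, e₅, e₆, e₇, e₉, e₁₀} ∩ {e₂, e₅, e₇, e₈, e₉, e₁₀} = {e₂, e₅, e₇, e₉, e₁₀}
… ∩ ⟦right of e₄⟧ = {e₂, e₅, e₇, e₉, e₁₀} ∩ {e₁, e₃, e₄, e₅, e₆, e₇, e₈, e₁₀} = {e₅, e₇, e₁₀}
… ∩ ⟦wet⟧ = {e₅, e₇, e₁₀} ∩ {e₄, e₅, e₇, e₈, e₉, e₁₁, e₁₂} = {e₅, e₇}
So ⟦wet lamp that e₁₀ covered right of e₄⟧ = {e₅, e₇}.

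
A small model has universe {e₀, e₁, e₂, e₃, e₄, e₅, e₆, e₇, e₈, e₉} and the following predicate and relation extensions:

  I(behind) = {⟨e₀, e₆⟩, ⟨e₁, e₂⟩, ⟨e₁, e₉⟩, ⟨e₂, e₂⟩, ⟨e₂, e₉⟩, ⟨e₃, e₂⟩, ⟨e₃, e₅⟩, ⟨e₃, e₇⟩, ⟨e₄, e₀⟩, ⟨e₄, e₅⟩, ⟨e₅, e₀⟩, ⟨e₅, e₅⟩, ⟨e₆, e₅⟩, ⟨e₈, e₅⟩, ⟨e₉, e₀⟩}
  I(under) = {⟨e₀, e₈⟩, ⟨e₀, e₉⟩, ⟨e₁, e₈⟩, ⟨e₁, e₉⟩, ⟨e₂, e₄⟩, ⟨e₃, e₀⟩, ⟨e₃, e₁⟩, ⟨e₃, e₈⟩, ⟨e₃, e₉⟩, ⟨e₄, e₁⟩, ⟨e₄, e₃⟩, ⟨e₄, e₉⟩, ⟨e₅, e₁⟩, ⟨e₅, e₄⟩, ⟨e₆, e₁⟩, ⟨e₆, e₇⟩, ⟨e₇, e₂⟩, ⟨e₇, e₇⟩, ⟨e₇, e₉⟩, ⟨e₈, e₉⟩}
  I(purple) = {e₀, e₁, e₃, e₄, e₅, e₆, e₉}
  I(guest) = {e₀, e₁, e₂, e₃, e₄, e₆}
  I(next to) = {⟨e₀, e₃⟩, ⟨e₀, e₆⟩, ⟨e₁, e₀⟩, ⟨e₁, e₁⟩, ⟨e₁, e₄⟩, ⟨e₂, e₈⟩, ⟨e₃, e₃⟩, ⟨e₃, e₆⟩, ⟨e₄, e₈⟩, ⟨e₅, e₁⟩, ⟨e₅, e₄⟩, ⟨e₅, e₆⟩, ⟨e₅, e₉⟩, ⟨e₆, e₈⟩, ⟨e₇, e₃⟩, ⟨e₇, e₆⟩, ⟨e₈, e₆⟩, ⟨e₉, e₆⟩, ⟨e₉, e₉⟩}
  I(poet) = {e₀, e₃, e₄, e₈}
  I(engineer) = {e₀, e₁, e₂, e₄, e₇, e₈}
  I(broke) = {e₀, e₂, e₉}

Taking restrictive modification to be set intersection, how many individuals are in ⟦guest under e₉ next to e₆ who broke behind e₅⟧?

0

⟦under e₉⟧ = {x : ⟨x, e₉⟩ ∈ ⟦under⟧} = {e₀, e₁, e₃, e₄, e₇, e₈}
⟦next to e₆⟧ = {x : ⟨x, e₆⟩ ∈ ⟦next to⟧} = {e₀, e₃, e₅, e₇, e₈, e₉}
⟦who broke⟧ = ⟦broke⟧ = {e₀, e₂, e₉}
⟦behind e₅⟧ = {x : ⟨x, e₅⟩ ∈ ⟦behind⟧} = {e₃, e₄, e₅, e₆, e₈}
⟦guest⟧ = {e₀, e₁, e₂, e₃, e₄, e₆}
… ∩ ⟦under e₉⟧ = {e₀, e₁, e₂, e₃, e₄, e₆} ∩ {e₀, e₁, e₃, e₄, e₇, e₈} = {e₀, e₁, e₃, e₄}
… ∩ ⟦next to e₆⟧ = {e₀, e₁, e₃, e₄} ∩ {e₀, e₃, e₅, e₇, e₈, e₉} = {e₀, e₃}
… ∩ ⟦who broke⟧ = {e₀, e₃} ∩ {e₀, e₂, e₉} = {e₀}
… ∩ ⟦behind e₅⟧ = {e₀} ∩ {e₃, e₄, e₅, e₆, e₈} = ∅
⟦guest under e₉ next to e₆ who broke behind e₅⟧ = ∅, so the cardinality is 0.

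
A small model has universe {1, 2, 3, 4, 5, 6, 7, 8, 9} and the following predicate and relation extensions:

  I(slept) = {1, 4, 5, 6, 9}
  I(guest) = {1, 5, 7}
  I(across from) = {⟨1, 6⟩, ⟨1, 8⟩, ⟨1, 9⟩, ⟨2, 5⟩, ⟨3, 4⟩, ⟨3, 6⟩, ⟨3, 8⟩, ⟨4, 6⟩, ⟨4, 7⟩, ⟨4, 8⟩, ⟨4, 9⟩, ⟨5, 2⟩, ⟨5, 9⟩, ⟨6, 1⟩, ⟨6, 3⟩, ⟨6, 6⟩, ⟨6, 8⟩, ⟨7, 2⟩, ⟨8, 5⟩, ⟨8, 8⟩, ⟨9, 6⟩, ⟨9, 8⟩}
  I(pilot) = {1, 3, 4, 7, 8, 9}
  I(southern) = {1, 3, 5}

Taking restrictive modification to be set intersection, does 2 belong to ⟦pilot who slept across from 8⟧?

⟦who slept⟧ = ⟦slept⟧ = {1, 4, 5, 6, 9}
⟦across from 8⟧ = {x : ⟨x, 8⟩ ∈ ⟦across from⟧} = {1, 3, 4, 6, 8, 9}
⟦pilot⟧ = {1, 3, 4, 7, 8, 9}
… ∩ ⟦who slept⟧ = {1, 3, 4, 7, 8, 9} ∩ {1, 4, 5, 6, 9} = {1, 4, 9}
… ∩ ⟦across from 8⟧ = {1, 4, 9} ∩ {1, 3, 4, 6, 8, 9} = {1, 4, 9}
⟦pilot who slept across from 8⟧ = {1, 4, 9}; 2 ∉ this set.

no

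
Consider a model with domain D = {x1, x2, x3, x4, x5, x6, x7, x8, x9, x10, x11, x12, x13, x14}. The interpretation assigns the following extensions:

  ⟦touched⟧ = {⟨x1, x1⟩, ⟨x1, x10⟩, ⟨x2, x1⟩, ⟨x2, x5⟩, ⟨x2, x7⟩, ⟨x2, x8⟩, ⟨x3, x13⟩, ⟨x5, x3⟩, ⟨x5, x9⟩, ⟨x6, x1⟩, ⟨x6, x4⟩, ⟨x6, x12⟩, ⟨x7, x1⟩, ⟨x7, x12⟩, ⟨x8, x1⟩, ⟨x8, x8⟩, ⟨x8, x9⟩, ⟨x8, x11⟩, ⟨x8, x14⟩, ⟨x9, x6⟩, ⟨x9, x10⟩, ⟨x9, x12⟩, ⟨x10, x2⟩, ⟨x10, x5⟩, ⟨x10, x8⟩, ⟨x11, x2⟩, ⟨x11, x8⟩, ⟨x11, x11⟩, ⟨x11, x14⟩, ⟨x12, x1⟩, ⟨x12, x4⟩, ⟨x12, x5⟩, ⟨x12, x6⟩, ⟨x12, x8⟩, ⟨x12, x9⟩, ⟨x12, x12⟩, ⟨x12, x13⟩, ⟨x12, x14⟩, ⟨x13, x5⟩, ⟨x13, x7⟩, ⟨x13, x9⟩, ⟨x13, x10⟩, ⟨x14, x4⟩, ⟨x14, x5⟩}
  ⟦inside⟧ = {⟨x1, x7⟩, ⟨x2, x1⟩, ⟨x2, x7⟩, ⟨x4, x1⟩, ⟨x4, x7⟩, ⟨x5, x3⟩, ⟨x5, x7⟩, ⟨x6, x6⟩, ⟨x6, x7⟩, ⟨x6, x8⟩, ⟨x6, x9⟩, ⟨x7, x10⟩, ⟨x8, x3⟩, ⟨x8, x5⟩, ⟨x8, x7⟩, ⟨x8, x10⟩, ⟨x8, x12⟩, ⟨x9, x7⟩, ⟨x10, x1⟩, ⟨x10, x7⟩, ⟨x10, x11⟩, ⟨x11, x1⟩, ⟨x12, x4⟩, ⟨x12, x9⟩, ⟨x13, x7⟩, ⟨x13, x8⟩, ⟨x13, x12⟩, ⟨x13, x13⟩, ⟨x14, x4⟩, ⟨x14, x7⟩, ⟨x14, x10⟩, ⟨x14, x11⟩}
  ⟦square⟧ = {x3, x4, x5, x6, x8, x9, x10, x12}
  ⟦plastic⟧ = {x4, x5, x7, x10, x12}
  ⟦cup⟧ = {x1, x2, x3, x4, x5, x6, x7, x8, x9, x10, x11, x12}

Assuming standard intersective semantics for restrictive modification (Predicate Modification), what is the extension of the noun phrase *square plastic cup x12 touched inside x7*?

{x4, x5}

⟦x12 touched⟧ = {x : ⟨x12, x⟩ ∈ ⟦touched⟧} = {x1, x4, x5, x6, x8, x9, x12, x13, x14}
⟦inside x7⟧ = {x : ⟨x, x7⟩ ∈ ⟦inside⟧} = {x1, x2, x4, x5, x6, x8, x9, x10, x13, x14}
⟦cup⟧ = {x1, x2, x3, x4, x5, x6, x7, x8, x9, x10, x11, x12}
… ∩ ⟦x12 touched⟧ = {x1, x2, x3, x4, x5, x6, x7, x8, x9, x10, x11, x12} ∩ {x1, x4, x5, x6, x8, x9, x12, x13, x14} = {x1, x4, x5, x6, x8, x9, x12}
… ∩ ⟦inside x7⟧ = {x1, x4, x5, x6, x8, x9, x12} ∩ {x1, x2, x4, x5, x6, x8, x9, x10, x13, x14} = {x1, x4, x5, x6, x8, x9}
… ∩ ⟦square⟧ = {x1, x4, x5, x6, x8, x9} ∩ {x3, x4, x5, x6, x8, x9, x10, x12} = {x4, x5, x6, x8, x9}
… ∩ ⟦plastic⟧ = {x4, x5, x6, x8, x9} ∩ {x4, x5, x7, x10, x12} = {x4, x5}
So ⟦square plastic cup x12 touched inside x7⟧ = {x4, x5}.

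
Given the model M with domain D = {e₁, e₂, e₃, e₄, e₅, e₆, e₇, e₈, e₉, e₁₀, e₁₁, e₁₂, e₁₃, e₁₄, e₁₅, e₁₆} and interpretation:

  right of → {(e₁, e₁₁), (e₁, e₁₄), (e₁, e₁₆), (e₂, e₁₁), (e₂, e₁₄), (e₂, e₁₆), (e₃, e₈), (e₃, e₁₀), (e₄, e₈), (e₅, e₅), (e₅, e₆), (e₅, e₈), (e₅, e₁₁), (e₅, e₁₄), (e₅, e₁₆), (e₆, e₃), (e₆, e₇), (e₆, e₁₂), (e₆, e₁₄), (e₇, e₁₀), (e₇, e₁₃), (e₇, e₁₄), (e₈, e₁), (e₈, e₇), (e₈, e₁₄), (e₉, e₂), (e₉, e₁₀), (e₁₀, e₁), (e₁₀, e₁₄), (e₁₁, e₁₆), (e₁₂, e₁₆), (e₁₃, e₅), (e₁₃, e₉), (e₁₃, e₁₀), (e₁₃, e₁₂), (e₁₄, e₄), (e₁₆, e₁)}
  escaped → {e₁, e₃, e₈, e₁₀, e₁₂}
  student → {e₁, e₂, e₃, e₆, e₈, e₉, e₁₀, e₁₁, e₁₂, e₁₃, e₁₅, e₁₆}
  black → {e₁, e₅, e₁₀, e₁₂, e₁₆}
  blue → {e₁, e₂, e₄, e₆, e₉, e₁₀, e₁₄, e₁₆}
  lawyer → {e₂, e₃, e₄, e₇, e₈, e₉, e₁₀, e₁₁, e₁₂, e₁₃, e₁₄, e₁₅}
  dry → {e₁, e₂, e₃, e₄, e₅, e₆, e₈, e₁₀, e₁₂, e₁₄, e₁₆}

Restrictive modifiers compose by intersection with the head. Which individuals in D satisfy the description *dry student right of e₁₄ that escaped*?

⟦right of e₁₄⟧ = {x : ⟨x, e₁₄⟩ ∈ ⟦right of⟧} = {e₁, e₂, e₅, e₆, e₇, e₈, e₁₀}
⟦that escaped⟧ = ⟦escaped⟧ = {e₁, e₃, e₈, e₁₀, e₁₂}
⟦student⟧ = {e₁, e₂, e₃, e₆, e₈, e₉, e₁₀, e₁₁, e₁₂, e₁₃, e₁₅, e₁₆}
… ∩ ⟦right of e₁₄⟧ = {e₁, e₂, e₃, e₆, e₈, e₉, e₁₀, e₁₁, e₁₂, e₁₃, e₁₅, e₁₆} ∩ {e₁, e₂, e₅, e₆, e₇, e₈, e₁₀} = {e₁, e₂, e₆, e₈, e₁₀}
… ∩ ⟦that escaped⟧ = {e₁, e₂, e₆, e₈, e₁₀} ∩ {e₁, e₃, e₈, e₁₀, e₁₂} = {e₁, e₈, e₁₀}
… ∩ ⟦dry⟧ = {e₁, e₈, e₁₀} ∩ {e₁, e₂, e₃, e₄, e₅, e₆, e₈, e₁₀, e₁₂, e₁₄, e₁₆} = {e₁, e₈, e₁₀}
So ⟦dry student right of e₁₄ that escaped⟧ = {e₁, e₈, e₁₀}.

{e₁, e₈, e₁₀}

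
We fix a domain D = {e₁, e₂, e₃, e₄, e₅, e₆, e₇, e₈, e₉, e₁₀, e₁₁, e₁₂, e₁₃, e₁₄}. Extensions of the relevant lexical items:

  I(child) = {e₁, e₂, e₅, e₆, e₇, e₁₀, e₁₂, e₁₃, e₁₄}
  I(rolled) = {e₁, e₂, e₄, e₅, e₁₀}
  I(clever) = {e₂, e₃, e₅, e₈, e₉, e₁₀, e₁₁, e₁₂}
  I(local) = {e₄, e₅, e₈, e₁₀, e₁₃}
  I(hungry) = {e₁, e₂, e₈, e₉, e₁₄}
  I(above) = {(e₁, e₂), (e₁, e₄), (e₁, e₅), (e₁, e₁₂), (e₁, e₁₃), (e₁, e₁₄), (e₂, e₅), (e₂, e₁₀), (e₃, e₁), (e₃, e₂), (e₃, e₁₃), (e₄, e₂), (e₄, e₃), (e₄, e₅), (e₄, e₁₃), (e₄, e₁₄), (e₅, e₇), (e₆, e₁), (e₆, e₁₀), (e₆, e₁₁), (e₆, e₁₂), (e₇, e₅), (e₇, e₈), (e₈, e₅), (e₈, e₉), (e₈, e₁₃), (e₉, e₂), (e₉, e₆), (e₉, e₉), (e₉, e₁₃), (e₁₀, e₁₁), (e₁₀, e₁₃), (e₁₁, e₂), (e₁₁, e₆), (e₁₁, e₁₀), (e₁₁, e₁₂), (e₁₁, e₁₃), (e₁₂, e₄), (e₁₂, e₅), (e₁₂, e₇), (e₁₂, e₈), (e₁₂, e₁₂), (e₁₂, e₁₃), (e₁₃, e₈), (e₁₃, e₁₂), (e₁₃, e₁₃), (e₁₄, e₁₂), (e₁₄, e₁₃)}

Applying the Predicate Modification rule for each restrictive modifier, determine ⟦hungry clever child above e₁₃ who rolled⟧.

∅

⟦above e₁₃⟧ = {x : ⟨x, e₁₃⟩ ∈ ⟦above⟧} = {e₁, e₃, e₄, e₈, e₉, e₁₀, e₁₁, e₁₂, e₁₃, e₁₄}
⟦who rolled⟧ = ⟦rolled⟧ = {e₁, e₂, e₄, e₅, e₁₀}
⟦child⟧ = {e₁, e₂, e₅, e₆, e₇, e₁₀, e₁₂, e₁₃, e₁₄}
… ∩ ⟦above e₁₃⟧ = {e₁, e₂, e₅, e₆, e₇, e₁₀, e₁₂, e₁₃, e₁₄} ∩ {e₁, e₃, e₄, e₈, e₉, e₁₀, e₁₁, e₁₂, e₁₃, e₁₄} = {e₁, e₁₀, e₁₂, e₁₃, e₁₄}
… ∩ ⟦who rolled⟧ = {e₁, e₁₀, e₁₂, e₁₃, e₁₄} ∩ {e₁, e₂, e₄, e₅, e₁₀} = {e₁, e₁₀}
… ∩ ⟦hungry⟧ = {e₁, e₁₀} ∩ {e₁, e₂, e₈, e₉, e₁₄} = {e₁}
… ∩ ⟦clever⟧ = {e₁} ∩ {e₂, e₃, e₅, e₈, e₉, e₁₀, e₁₁, e₁₂} = ∅
So ⟦hungry clever child above e₁₃ who rolled⟧ = ∅.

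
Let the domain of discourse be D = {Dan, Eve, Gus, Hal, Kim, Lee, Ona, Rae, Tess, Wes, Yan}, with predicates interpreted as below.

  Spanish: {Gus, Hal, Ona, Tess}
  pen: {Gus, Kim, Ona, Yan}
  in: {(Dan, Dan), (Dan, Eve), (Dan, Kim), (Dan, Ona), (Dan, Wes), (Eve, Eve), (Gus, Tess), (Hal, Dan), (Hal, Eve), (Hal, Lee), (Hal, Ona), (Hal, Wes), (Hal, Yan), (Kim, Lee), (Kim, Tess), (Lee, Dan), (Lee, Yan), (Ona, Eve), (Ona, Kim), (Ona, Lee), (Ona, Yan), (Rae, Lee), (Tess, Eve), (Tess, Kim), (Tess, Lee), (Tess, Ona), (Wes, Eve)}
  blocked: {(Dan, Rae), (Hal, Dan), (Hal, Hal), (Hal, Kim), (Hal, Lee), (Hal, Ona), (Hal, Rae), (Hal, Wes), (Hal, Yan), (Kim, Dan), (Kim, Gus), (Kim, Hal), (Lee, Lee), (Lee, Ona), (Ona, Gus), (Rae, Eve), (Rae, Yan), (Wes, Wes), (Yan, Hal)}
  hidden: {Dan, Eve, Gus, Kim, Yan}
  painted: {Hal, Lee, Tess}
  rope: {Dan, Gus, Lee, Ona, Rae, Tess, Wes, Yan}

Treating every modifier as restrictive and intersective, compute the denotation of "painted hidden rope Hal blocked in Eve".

{ }

⟦Hal blocked⟧ = {x : ⟨Hal, x⟩ ∈ ⟦blocked⟧} = {Dan, Hal, Kim, Lee, Ona, Rae, Wes, Yan}
⟦in Eve⟧ = {x : ⟨x, Eve⟩ ∈ ⟦in⟧} = {Dan, Eve, Hal, Ona, Tess, Wes}
⟦rope⟧ = {Dan, Gus, Lee, Ona, Rae, Tess, Wes, Yan}
… ∩ ⟦Hal blocked⟧ = {Dan, Gus, Lee, Ona, Rae, Tess, Wes, Yan} ∩ {Dan, Hal, Kim, Lee, Ona, Rae, Wes, Yan} = {Dan, Lee, Ona, Rae, Wes, Yan}
… ∩ ⟦in Eve⟧ = {Dan, Lee, Ona, Rae, Wes, Yan} ∩ {Dan, Eve, Hal, Ona, Tess, Wes} = {Dan, Ona, Wes}
… ∩ ⟦painted⟧ = {Dan, Ona, Wes} ∩ {Hal, Lee, Tess} = ∅
… ∩ ⟦hidden⟧ = ∅ ∩ {Dan, Eve, Gus, Kim, Yan} = ∅
So ⟦painted hidden rope Hal blocked in Eve⟧ = { }.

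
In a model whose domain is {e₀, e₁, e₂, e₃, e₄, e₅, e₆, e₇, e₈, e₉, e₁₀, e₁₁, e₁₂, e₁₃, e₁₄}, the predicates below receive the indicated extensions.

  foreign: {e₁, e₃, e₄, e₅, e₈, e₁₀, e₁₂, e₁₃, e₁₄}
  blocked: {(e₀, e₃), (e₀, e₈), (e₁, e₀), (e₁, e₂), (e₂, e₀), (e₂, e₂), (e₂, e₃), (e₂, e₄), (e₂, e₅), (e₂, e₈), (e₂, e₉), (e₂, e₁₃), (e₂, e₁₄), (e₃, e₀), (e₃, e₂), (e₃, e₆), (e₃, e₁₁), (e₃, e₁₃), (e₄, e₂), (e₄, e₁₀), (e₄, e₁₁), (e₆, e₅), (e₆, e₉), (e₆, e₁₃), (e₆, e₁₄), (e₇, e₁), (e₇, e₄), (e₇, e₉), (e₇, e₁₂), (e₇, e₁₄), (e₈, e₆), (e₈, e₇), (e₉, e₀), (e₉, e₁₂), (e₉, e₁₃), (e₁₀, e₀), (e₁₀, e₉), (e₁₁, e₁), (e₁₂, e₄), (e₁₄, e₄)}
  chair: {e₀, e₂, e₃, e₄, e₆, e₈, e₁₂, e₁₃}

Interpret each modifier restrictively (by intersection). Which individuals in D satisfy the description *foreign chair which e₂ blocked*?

{e₃, e₄, e₈, e₁₃}

⟦which e₂ blocked⟧ = {x : ⟨e₂, x⟩ ∈ ⟦blocked⟧} = {e₀, e₂, e₃, e₄, e₅, e₈, e₉, e₁₃, e₁₄}
⟦chair⟧ = {e₀, e₂, e₃, e₄, e₆, e₈, e₁₂, e₁₃}
… ∩ ⟦which e₂ blocked⟧ = {e₀, e₂, e₃, e₄, e₆, e₈, e₁₂, e₁₃} ∩ {e₀, e₂, e₃, e₄, e₅, e₈, e₉, e₁₃, e₁₄} = {e₀, e₂, e₃, e₄, e₈, e₁₃}
… ∩ ⟦foreign⟧ = {e₀, e₂, e₃, e₄, e₈, e₁₃} ∩ {e₁, e₃, e₄, e₅, e₈, e₁₀, e₁₂, e₁₃, e₁₄} = {e₃, e₄, e₈, e₁₃}
So ⟦foreign chair which e₂ blocked⟧ = {e₃, e₄, e₈, e₁₃}.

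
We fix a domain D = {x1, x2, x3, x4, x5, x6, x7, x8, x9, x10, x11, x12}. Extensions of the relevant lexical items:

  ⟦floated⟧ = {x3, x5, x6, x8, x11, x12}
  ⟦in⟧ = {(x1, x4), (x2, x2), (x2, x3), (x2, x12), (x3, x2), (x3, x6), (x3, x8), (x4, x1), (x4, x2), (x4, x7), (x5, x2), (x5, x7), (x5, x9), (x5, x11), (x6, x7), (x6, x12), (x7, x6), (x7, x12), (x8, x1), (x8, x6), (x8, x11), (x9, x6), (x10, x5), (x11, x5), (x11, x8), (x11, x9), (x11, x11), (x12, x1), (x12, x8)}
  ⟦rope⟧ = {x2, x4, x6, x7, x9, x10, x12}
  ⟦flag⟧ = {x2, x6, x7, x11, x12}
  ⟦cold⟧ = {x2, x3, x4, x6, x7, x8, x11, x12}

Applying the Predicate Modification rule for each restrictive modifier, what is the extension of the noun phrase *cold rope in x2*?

{x2, x4}

⟦in x2⟧ = {x : ⟨x, x2⟩ ∈ ⟦in⟧} = {x2, x3, x4, x5}
⟦rope⟧ = {x2, x4, x6, x7, x9, x10, x12}
… ∩ ⟦in x2⟧ = {x2, x4, x6, x7, x9, x10, x12} ∩ {x2, x3, x4, x5} = {x2, x4}
… ∩ ⟦cold⟧ = {x2, x4} ∩ {x2, x3, x4, x6, x7, x8, x11, x12} = {x2, x4}
So ⟦cold rope in x2⟧ = {x2, x4}.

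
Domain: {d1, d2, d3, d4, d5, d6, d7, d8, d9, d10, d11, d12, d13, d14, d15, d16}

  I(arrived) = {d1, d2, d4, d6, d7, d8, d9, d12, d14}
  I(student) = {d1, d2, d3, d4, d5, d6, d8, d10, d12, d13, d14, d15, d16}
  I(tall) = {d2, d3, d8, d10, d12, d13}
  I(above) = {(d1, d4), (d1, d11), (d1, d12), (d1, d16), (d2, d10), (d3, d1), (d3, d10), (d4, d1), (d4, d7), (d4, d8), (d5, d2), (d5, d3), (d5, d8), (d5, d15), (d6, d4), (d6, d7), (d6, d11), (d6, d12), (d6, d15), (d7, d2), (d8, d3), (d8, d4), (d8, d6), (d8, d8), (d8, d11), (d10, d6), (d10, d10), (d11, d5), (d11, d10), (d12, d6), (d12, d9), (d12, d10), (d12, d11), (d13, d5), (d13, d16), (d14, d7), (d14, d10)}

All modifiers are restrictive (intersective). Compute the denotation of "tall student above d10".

⟦above d10⟧ = {x : ⟨x, d10⟩ ∈ ⟦above⟧} = {d2, d3, d10, d11, d12, d14}
⟦student⟧ = {d1, d2, d3, d4, d5, d6, d8, d10, d12, d13, d14, d15, d16}
… ∩ ⟦above d10⟧ = {d1, d2, d3, d4, d5, d6, d8, d10, d12, d13, d14, d15, d16} ∩ {d2, d3, d10, d11, d12, d14} = {d2, d3, d10, d12, d14}
… ∩ ⟦tall⟧ = {d2, d3, d10, d12, d14} ∩ {d2, d3, d8, d10, d12, d13} = {d2, d3, d10, d12}
So ⟦tall student above d10⟧ = {d2, d3, d10, d12}.

{d2, d3, d10, d12}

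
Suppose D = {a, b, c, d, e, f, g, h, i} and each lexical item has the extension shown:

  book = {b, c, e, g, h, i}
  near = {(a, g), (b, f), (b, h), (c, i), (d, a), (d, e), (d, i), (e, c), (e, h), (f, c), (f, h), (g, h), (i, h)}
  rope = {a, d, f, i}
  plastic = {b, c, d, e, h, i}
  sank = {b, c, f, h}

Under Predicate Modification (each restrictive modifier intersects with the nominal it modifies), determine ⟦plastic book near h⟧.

{b, e, i}

⟦near h⟧ = {x : ⟨x, h⟩ ∈ ⟦near⟧} = {b, e, f, g, i}
⟦book⟧ = {b, c, e, g, h, i}
… ∩ ⟦near h⟧ = {b, c, e, g, h, i} ∩ {b, e, f, g, i} = {b, e, g, i}
… ∩ ⟦plastic⟧ = {b, e, g, i} ∩ {b, c, d, e, h, i} = {b, e, i}
So ⟦plastic book near h⟧ = {b, e, i}.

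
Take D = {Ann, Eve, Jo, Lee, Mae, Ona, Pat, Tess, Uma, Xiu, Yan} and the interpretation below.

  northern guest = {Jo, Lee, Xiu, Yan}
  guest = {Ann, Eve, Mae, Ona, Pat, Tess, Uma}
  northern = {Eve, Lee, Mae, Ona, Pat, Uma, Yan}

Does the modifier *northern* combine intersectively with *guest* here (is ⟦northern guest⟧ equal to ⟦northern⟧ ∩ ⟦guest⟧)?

no

⟦northern⟧ ∩ ⟦guest⟧ = {Eve, Lee, Mae, Ona, Pat, Uma, Yan} ∩ {Ann, Eve, Mae, Ona, Pat, Tess, Uma} = {Eve, Mae, Ona, Pat, Uma}
Observed ⟦northern guest⟧ = {Jo, Lee, Xiu, Yan}.
These differ, so the modifier is not intersective in this model.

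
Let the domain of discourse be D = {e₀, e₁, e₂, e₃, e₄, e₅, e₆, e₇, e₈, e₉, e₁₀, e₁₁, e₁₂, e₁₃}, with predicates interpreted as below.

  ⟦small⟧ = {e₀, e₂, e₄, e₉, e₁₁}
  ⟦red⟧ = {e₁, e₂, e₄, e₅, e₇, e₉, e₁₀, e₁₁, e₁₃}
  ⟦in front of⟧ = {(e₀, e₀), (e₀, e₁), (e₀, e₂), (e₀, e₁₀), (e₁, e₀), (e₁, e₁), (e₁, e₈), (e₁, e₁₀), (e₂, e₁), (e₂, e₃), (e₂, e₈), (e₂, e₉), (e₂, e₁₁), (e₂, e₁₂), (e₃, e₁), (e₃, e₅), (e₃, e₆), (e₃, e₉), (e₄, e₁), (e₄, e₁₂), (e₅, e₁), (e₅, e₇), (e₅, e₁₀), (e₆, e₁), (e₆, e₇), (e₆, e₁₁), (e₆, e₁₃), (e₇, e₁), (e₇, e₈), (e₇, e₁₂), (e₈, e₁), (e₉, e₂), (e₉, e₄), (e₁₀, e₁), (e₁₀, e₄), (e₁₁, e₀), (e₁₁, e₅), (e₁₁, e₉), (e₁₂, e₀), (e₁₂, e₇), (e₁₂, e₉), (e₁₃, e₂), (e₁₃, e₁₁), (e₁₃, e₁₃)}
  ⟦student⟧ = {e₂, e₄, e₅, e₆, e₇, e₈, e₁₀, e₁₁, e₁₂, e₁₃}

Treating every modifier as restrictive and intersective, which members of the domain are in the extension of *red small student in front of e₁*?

{e₂, e₄}

⟦in front of e₁⟧ = {x : ⟨x, e₁⟩ ∈ ⟦in front of⟧} = {e₀, e₁, e₂, e₃, e₄, e₅, e₆, e₇, e₈, e₁₀}
⟦student⟧ = {e₂, e₄, e₅, e₆, e₇, e₈, e₁₀, e₁₁, e₁₂, e₁₃}
… ∩ ⟦in front of e₁⟧ = {e₂, e₄, e₅, e₆, e₇, e₈, e₁₀, e₁₁, e₁₂, e₁₃} ∩ {e₀, e₁, e₂, e₃, e₄, e₅, e₆, e₇, e₈, e₁₀} = {e₂, e₄, e₅, e₆, e₇, e₈, e₁₀}
… ∩ ⟦red⟧ = {e₂, e₄, e₅, e₆, e₇, e₈, e₁₀} ∩ {e₁, e₂, e₄, e₅, e₇, e₉, e₁₀, e₁₁, e₁₃} = {e₂, e₄, e₅, e₇, e₁₀}
… ∩ ⟦small⟧ = {e₂, e₄, e₅, e₇, e₁₀} ∩ {e₀, e₂, e₄, e₉, e₁₁} = {e₂, e₄}
So ⟦red small student in front of e₁⟧ = {e₂, e₄}.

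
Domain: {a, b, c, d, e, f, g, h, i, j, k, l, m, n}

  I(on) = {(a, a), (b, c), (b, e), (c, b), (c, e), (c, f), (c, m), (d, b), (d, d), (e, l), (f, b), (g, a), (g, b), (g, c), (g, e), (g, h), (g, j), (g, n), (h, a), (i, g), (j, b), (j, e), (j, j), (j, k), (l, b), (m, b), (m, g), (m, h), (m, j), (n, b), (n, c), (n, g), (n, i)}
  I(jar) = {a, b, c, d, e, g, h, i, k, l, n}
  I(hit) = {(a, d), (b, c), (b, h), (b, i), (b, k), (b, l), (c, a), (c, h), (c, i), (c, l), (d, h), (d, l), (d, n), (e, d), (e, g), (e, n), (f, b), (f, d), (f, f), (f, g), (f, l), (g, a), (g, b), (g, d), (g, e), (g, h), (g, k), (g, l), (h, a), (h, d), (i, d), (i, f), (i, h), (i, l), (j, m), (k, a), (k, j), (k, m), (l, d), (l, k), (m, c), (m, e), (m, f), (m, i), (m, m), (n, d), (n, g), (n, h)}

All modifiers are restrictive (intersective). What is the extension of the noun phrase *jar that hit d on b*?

⟦that hit d⟧ = {x : ⟨x, d⟩ ∈ ⟦hit⟧} = {a, e, f, g, h, i, l, n}
⟦on b⟧ = {x : ⟨x, b⟩ ∈ ⟦on⟧} = {c, d, f, g, j, l, m, n}
⟦jar⟧ = {a, b, c, d, e, g, h, i, k, l, n}
… ∩ ⟦that hit d⟧ = {a, b, c, d, e, g, h, i, k, l, n} ∩ {a, e, f, g, h, i, l, n} = {a, e, g, h, i, l, n}
… ∩ ⟦on b⟧ = {a, e, g, h, i, l, n} ∩ {c, d, f, g, j, l, m, n} = {g, l, n}
So ⟦jar that hit d on b⟧ = {g, l, n}.

{g, l, n}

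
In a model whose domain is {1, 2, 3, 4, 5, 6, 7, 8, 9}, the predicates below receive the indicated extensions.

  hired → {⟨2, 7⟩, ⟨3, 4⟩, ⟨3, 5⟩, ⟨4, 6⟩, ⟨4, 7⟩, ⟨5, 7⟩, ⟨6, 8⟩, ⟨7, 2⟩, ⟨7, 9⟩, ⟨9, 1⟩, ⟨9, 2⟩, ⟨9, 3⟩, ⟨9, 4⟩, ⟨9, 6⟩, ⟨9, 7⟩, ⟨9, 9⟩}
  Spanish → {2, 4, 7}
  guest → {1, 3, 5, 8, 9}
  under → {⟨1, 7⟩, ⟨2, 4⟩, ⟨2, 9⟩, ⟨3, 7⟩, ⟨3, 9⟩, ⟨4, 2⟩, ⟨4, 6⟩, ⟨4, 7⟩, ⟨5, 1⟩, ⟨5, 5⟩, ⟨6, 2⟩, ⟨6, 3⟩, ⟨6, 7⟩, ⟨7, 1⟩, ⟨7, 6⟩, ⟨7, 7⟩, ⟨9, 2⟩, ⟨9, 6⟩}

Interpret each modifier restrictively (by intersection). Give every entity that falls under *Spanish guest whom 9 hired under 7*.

⟦whom 9 hired⟧ = {x : ⟨9, x⟩ ∈ ⟦hired⟧} = {1, 2, 3, 4, 6, 7, 9}
⟦under 7⟧ = {x : ⟨x, 7⟩ ∈ ⟦under⟧} = {1, 3, 4, 6, 7}
⟦guest⟧ = {1, 3, 5, 8, 9}
… ∩ ⟦whom 9 hired⟧ = {1, 3, 5, 8, 9} ∩ {1, 2, 3, 4, 6, 7, 9} = {1, 3, 9}
… ∩ ⟦under 7⟧ = {1, 3, 9} ∩ {1, 3, 4, 6, 7} = {1, 3}
… ∩ ⟦Spanish⟧ = {1, 3} ∩ {2, 4, 7} = ∅
So ⟦Spanish guest whom 9 hired under 7⟧ = { }.

{ }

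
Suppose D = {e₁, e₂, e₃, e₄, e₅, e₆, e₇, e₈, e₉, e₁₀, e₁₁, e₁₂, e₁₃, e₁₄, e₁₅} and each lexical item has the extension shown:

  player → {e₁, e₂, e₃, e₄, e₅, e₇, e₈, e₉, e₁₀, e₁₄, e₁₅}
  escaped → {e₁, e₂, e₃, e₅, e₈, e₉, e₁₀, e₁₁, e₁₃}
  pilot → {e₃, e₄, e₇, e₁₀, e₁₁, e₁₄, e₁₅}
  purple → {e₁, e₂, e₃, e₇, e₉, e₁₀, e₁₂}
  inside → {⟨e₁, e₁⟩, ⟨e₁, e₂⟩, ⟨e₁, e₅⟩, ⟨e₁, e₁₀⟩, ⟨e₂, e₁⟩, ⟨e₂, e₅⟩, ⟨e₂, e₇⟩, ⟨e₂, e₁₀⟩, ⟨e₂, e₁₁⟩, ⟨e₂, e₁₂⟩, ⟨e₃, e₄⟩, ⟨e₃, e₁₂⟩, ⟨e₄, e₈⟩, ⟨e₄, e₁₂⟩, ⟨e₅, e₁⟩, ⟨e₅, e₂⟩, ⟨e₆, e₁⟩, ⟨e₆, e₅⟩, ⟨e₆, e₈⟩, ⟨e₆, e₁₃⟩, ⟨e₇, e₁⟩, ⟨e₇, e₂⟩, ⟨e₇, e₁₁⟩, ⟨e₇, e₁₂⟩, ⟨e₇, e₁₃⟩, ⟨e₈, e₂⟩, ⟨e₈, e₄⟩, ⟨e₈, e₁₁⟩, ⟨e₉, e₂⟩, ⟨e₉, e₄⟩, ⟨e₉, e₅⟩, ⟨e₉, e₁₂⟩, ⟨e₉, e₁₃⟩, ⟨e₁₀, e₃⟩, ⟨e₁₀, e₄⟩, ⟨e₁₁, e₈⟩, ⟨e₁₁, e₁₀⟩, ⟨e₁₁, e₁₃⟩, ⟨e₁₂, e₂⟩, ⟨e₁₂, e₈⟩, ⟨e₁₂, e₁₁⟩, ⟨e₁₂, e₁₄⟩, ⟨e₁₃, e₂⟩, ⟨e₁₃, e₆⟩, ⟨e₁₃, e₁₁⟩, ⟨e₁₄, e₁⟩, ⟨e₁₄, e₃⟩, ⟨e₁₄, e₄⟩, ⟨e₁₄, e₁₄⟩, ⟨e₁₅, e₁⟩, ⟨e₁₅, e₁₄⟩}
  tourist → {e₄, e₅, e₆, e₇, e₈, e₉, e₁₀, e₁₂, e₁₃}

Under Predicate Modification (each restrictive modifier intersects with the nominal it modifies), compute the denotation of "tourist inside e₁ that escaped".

{e₅}

⟦inside e₁⟧ = {x : ⟨x, e₁⟩ ∈ ⟦inside⟧} = {e₁, e₂, e₅, e₆, e₇, e₁₄, e₁₅}
⟦that escaped⟧ = ⟦escaped⟧ = {e₁, e₂, e₃, e₅, e₈, e₉, e₁₀, e₁₁, e₁₃}
⟦tourist⟧ = {e₄, e₅, e₆, e₇, e₈, e₉, e₁₀, e₁₂, e₁₃}
… ∩ ⟦inside e₁⟧ = {e₄, e₅, e₆, e₇, e₈, e₉, e₁₀, e₁₂, e₁₃} ∩ {e₁, e₂, e₅, e₆, e₇, e₁₄, e₁₅} = {e₅, e₆, e₇}
… ∩ ⟦that escaped⟧ = {e₅, e₆, e₇} ∩ {e₁, e₂, e₃, e₅, e₈, e₉, e₁₀, e₁₁, e₁₃} = {e₅}
So ⟦tourist inside e₁ that escaped⟧ = {e₅}.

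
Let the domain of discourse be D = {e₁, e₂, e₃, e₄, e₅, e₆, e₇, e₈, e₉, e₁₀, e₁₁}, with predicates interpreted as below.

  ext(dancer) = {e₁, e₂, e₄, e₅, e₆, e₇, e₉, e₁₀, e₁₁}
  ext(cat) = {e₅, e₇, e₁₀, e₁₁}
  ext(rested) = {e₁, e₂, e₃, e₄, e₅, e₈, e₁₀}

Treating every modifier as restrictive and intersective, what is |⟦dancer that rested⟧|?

⟦that rested⟧ = ⟦rested⟧ = {e₁, e₂, e₃, e₄, e₅, e₈, e₁₀}
⟦dancer⟧ = {e₁, e₂, e₄, e₅, e₆, e₇, e₉, e₁₀, e₁₁}
… ∩ ⟦that rested⟧ = {e₁, e₂, e₄, e₅, e₆, e₇, e₉, e₁₀, e₁₁} ∩ {e₁, e₂, e₃, e₄, e₅, e₈, e₁₀} = {e₁, e₂, e₄, e₅, e₁₀}
⟦dancer that rested⟧ = {e₁, e₂, e₄, e₅, e₁₀}, so the cardinality is 5.

5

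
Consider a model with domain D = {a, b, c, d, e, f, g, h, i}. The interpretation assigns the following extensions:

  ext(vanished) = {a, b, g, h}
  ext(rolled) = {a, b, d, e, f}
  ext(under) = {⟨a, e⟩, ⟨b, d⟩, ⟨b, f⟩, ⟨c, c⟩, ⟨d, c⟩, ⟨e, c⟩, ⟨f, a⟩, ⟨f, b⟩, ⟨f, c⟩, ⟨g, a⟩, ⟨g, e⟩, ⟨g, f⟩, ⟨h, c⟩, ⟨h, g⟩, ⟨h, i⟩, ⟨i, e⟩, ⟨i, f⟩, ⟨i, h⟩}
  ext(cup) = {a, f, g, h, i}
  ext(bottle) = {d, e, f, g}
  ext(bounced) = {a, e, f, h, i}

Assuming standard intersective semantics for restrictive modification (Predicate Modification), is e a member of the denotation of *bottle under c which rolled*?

⟦under c⟧ = {x : ⟨x, c⟩ ∈ ⟦under⟧} = {c, d, e, f, h}
⟦which rolled⟧ = ⟦rolled⟧ = {a, b, d, e, f}
⟦bottle⟧ = {d, e, f, g}
… ∩ ⟦under c⟧ = {d, e, f, g} ∩ {c, d, e, f, h} = {d, e, f}
… ∩ ⟦which rolled⟧ = {d, e, f} ∩ {a, b, d, e, f} = {d, e, f}
⟦bottle under c which rolled⟧ = {d, e, f}; e ∈ this set.

yes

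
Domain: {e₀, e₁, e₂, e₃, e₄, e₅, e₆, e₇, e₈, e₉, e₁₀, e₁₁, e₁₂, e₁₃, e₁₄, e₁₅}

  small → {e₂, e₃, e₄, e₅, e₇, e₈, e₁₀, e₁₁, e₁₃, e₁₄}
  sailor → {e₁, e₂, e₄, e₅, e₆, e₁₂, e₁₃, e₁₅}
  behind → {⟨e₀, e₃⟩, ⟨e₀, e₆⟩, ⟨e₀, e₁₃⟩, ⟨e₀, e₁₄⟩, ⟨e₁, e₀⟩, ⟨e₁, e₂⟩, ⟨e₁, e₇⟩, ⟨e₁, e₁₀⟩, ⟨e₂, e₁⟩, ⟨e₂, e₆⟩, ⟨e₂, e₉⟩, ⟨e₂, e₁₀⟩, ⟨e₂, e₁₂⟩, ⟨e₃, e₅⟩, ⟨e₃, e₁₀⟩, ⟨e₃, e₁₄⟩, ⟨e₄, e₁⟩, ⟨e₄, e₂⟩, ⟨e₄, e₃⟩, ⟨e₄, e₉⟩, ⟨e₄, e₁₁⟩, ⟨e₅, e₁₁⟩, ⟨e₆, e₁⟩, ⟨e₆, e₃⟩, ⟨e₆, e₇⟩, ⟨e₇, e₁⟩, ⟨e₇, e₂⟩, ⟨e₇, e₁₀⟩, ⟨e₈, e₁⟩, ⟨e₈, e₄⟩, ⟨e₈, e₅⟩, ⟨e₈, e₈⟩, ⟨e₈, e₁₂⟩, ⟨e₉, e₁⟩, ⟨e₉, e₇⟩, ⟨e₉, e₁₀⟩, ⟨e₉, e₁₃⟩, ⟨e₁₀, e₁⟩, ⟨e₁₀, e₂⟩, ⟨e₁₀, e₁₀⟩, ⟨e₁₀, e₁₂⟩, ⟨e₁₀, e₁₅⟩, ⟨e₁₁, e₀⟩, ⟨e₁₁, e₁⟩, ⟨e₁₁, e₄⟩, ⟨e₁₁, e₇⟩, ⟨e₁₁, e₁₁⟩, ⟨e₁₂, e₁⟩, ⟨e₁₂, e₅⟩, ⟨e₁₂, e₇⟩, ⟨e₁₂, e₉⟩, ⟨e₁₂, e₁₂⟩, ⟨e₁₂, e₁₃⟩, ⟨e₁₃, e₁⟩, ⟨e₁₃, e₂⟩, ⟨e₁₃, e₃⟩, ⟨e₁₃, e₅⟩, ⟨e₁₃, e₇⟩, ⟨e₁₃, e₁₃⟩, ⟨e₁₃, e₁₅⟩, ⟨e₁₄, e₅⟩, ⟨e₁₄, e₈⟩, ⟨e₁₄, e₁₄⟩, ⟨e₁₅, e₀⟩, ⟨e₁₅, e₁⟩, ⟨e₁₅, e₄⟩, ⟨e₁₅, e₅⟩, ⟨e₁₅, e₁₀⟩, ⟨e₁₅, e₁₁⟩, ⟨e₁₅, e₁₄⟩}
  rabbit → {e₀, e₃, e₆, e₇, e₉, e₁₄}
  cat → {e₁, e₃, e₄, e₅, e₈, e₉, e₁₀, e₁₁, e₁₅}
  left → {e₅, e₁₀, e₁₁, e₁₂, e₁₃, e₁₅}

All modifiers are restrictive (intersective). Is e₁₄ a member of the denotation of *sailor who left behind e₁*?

no

⟦who left⟧ = ⟦left⟧ = {e₅, e₁₀, e₁₁, e₁₂, e₁₃, e₁₅}
⟦behind e₁⟧ = {x : ⟨x, e₁⟩ ∈ ⟦behind⟧} = {e₂, e₄, e₆, e₇, e₈, e₉, e₁₀, e₁₁, e₁₂, e₁₃, e₁₅}
⟦sailor⟧ = {e₁, e₂, e₄, e₅, e₆, e₁₂, e₁₃, e₁₅}
… ∩ ⟦who left⟧ = {e₁, e₂, e₄, e₅, e₆, e₁₂, e₁₃, e₁₅} ∩ {e₅, e₁₀, e₁₁, e₁₂, e₁₃, e₁₅} = {e₅, e₁₂, e₁₃, e₁₅}
… ∩ ⟦behind e₁⟧ = {e₅, e₁₂, e₁₃, e₁₅} ∩ {e₂, e₄, e₆, e₇, e₈, e₉, e₁₀, e₁₁, e₁₂, e₁₃, e₁₅} = {e₁₂, e₁₃, e₁₅}
⟦sailor who left behind e₁⟧ = {e₁₂, e₁₃, e₁₅}; e₁₄ ∉ this set.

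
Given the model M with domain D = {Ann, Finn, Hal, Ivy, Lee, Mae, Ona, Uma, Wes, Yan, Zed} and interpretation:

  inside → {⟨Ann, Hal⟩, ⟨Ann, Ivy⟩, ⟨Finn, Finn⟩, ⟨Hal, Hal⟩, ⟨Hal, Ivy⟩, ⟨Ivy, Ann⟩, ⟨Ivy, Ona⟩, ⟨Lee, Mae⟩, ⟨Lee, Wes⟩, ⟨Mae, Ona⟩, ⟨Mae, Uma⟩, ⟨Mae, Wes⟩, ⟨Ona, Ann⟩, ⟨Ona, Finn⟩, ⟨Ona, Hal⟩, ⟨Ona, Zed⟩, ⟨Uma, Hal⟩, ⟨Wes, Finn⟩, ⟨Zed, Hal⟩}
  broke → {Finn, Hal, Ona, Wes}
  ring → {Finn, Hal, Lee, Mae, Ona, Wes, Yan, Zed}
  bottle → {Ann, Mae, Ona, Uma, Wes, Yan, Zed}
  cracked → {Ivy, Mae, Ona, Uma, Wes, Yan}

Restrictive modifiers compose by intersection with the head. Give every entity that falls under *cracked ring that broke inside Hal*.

⟦that broke⟧ = ⟦broke⟧ = {Finn, Hal, Ona, Wes}
⟦inside Hal⟧ = {x : ⟨x, Hal⟩ ∈ ⟦inside⟧} = {Ann, Hal, Ona, Uma, Zed}
⟦ring⟧ = {Finn, Hal, Lee, Mae, Ona, Wes, Yan, Zed}
… ∩ ⟦that broke⟧ = {Finn, Hal, Lee, Mae, Ona, Wes, Yan, Zed} ∩ {Finn, Hal, Ona, Wes} = {Finn, Hal, Ona, Wes}
… ∩ ⟦inside Hal⟧ = {Finn, Hal, Ona, Wes} ∩ {Ann, Hal, Ona, Uma, Zed} = {Hal, Ona}
… ∩ ⟦cracked⟧ = {Hal, Ona} ∩ {Ivy, Mae, Ona, Uma, Wes, Yan} = {Ona}
So ⟦cracked ring that broke inside Hal⟧ = {Ona}.

{Ona}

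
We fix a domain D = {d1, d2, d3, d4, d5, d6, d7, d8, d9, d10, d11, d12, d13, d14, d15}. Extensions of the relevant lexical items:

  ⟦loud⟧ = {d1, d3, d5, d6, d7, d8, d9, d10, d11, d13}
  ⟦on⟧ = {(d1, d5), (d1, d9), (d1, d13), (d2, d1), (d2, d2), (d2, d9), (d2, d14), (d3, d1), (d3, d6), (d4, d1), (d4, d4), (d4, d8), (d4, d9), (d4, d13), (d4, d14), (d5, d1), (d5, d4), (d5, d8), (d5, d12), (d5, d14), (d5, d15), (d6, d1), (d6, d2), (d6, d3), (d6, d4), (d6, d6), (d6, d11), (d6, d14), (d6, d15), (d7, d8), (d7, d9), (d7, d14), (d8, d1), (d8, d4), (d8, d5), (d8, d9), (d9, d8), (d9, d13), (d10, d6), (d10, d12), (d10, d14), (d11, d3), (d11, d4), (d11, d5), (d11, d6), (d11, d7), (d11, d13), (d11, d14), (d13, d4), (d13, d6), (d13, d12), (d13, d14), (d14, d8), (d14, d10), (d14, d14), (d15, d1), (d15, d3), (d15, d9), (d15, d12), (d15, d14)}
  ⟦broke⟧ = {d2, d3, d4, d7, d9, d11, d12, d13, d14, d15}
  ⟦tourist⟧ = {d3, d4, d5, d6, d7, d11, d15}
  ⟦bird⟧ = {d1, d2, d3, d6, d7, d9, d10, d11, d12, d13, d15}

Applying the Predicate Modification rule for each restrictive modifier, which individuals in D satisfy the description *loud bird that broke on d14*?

⟦that broke⟧ = ⟦broke⟧ = {d2, d3, d4, d7, d9, d11, d12, d13, d14, d15}
⟦on d14⟧ = {x : ⟨x, d14⟩ ∈ ⟦on⟧} = {d2, d4, d5, d6, d7, d10, d11, d13, d14, d15}
⟦bird⟧ = {d1, d2, d3, d6, d7, d9, d10, d11, d12, d13, d15}
… ∩ ⟦that broke⟧ = {d1, d2, d3, d6, d7, d9, d10, d11, d12, d13, d15} ∩ {d2, d3, d4, d7, d9, d11, d12, d13, d14, d15} = {d2, d3, d7, d9, d11, d12, d13, d15}
… ∩ ⟦on d14⟧ = {d2, d3, d7, d9, d11, d12, d13, d15} ∩ {d2, d4, d5, d6, d7, d10, d11, d13, d14, d15} = {d2, d7, d11, d13, d15}
… ∩ ⟦loud⟧ = {d2, d7, d11, d13, d15} ∩ {d1, d3, d5, d6, d7, d8, d9, d10, d11, d13} = {d7, d11, d13}
So ⟦loud bird that broke on d14⟧ = {d7, d11, d13}.

{d7, d11, d13}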